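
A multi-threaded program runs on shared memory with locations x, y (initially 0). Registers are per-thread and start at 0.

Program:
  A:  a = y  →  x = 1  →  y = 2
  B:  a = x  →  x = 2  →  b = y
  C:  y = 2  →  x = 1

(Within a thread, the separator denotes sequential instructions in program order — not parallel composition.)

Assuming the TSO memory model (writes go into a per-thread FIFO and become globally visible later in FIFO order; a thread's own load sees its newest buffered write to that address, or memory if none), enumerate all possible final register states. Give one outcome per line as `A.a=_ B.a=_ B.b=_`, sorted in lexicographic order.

outcome vector order: (A.a,B.a,B.b)
|TSO outcomes| = 7

A.a=0 B.a=0 B.b=0
A.a=0 B.a=0 B.b=2
A.a=0 B.a=1 B.b=0
A.a=0 B.a=1 B.b=2
A.a=2 B.a=0 B.b=0
A.a=2 B.a=0 B.b=2
A.a=2 B.a=1 B.b=2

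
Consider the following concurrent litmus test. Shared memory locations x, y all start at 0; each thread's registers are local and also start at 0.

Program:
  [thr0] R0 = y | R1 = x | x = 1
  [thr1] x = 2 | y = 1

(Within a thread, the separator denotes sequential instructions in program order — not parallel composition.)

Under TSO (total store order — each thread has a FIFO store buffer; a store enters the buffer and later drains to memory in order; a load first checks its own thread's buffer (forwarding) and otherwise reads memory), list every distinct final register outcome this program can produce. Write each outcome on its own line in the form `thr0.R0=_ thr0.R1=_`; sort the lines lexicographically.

outcome vector order: (thr0.R0,thr0.R1)
|TSO outcomes| = 3

thr0.R0=0 thr0.R1=0
thr0.R0=0 thr0.R1=2
thr0.R0=1 thr0.R1=2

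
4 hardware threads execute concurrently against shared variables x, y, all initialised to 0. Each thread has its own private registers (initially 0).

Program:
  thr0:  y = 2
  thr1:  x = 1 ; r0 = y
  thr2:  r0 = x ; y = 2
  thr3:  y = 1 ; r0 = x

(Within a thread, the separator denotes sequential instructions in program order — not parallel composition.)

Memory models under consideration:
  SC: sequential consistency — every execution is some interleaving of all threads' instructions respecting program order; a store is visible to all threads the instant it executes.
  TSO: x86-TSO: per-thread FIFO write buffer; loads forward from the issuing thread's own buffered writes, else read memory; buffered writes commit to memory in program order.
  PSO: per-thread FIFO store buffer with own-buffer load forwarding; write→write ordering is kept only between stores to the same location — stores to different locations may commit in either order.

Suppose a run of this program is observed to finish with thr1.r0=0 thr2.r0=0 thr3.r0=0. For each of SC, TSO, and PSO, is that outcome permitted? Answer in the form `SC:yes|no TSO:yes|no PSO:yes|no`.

SC:no TSO:yes PSO:yes

outcome vector order: (thr1.r0,thr2.r0,thr3.r0)
[SC] allowed = {001, 011, 100, 101, 110, 111, 200, 201, 210, 211}
[TSO] allowed = {000, 001, 010, 011, 100, 101, 110, 111, 200, 201, 210, 211}
[PSO] allowed = {000, 001, 010, 011, 100, 101, 110, 111, 200, 201, 210, 211}
target 000 ∈ {TSO,PSO}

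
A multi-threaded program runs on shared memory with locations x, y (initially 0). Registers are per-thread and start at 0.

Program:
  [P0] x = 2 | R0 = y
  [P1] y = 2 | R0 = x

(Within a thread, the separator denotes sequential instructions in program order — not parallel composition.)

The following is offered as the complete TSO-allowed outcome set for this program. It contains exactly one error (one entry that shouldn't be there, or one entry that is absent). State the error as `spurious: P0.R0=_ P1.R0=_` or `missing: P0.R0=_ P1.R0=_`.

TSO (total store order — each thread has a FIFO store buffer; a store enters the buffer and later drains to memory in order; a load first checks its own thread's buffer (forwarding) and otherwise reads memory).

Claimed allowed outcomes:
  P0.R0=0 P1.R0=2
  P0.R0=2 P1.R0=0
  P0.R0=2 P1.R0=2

missing: P0.R0=0 P1.R0=0

outcome vector order: (P0.R0,P1.R0)
TSO: 4 outcomes — {0/0, 0/2, 2/0, 2/2}
TSO∖claimed = {0/0}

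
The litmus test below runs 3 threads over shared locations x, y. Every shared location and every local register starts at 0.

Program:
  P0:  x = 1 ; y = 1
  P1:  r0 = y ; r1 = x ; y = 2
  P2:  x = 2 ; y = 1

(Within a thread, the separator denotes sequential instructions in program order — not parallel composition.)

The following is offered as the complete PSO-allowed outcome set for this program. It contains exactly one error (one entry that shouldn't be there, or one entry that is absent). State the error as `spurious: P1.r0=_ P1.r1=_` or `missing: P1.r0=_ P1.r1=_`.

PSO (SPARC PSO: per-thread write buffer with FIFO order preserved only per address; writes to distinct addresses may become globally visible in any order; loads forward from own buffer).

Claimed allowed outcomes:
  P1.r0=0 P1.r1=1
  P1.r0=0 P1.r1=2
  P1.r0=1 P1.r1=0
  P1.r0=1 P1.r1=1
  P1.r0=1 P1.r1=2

missing: P1.r0=0 P1.r1=0

outcome vector order: (P1.r0,P1.r1)
PSO: 6 outcomes — {00; 01; 02; 10; 11; 12}
PSO∖claimed = {00}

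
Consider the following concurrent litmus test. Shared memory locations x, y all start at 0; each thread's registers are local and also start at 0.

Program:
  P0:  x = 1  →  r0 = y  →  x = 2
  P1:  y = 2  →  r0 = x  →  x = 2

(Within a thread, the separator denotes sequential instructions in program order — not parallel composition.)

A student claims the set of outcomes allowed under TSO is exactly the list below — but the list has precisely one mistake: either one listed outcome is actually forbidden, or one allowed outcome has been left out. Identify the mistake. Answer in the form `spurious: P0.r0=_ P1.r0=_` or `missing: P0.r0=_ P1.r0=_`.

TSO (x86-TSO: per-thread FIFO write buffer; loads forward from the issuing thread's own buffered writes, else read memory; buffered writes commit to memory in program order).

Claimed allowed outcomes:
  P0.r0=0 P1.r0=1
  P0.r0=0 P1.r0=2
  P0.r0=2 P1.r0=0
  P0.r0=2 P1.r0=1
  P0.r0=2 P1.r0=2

outcome vector order: (P0.r0,P1.r0)
[TSO] allowed = {<0 0> <0 1> <0 2> <2 0> <2 1> <2 2>}
TSO∖claimed = {<0 0>}

missing: P0.r0=0 P1.r0=0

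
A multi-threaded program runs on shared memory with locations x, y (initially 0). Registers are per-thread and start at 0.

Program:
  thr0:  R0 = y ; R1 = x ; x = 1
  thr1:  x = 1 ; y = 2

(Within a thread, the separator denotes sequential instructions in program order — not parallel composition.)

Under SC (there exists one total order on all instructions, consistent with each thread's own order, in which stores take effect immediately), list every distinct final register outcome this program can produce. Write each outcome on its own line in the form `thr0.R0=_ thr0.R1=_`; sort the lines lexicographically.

outcome vector order: (thr0.R0,thr0.R1)
|SC outcomes| = 3

thr0.R0=0 thr0.R1=0
thr0.R0=0 thr0.R1=1
thr0.R0=2 thr0.R1=1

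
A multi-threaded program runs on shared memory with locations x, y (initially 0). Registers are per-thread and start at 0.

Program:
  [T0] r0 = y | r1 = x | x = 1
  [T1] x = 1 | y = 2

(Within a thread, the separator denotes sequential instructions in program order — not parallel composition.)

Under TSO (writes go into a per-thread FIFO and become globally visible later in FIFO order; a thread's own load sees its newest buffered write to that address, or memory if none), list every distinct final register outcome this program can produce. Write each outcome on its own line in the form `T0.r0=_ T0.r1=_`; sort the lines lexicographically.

T0.r0=0 T0.r1=0
T0.r0=0 T0.r1=1
T0.r0=2 T0.r1=1

outcome vector order: (T0.r0,T0.r1)
|TSO outcomes| = 3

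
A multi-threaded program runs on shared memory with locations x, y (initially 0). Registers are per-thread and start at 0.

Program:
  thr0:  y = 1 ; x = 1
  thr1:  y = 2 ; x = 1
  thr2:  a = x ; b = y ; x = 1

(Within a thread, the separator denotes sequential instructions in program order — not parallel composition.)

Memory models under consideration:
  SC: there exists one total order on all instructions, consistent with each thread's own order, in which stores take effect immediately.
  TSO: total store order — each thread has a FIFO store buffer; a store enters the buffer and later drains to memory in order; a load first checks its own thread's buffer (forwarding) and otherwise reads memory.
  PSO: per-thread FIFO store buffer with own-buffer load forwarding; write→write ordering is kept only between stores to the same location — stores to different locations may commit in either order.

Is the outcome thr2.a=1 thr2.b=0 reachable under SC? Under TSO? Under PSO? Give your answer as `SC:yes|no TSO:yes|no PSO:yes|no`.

SC:no TSO:no PSO:yes

outcome vector order: (thr2.a,thr2.b)
SC: 5 outcomes — {(0,0); (0,1); (0,2); (1,1); (1,2)}
TSO: 5 outcomes — {(0,0); (0,1); (0,2); (1,1); (1,2)}
PSO: 6 outcomes — {(0,0); (0,1); (0,2); (1,0); (1,1); (1,2)}
target (1,0) ∈ {PSO}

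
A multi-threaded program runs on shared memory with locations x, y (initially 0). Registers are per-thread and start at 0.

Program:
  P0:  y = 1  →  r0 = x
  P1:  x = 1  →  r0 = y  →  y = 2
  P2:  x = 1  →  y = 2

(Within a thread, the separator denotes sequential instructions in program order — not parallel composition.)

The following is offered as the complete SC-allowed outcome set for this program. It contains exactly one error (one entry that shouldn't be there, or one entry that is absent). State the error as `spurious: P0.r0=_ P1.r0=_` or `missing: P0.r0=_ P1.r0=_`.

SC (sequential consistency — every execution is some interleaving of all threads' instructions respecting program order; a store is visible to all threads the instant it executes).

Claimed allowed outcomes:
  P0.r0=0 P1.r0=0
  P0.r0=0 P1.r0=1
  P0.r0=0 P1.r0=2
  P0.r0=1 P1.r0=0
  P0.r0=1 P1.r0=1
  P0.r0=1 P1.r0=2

outcome vector order: (P0.r0,P1.r0)
SC (5): <0 1>; <0 2>; <1 0>; <1 1>; <1 2>
claimed∖SC = {<0 0>}

spurious: P0.r0=0 P1.r0=0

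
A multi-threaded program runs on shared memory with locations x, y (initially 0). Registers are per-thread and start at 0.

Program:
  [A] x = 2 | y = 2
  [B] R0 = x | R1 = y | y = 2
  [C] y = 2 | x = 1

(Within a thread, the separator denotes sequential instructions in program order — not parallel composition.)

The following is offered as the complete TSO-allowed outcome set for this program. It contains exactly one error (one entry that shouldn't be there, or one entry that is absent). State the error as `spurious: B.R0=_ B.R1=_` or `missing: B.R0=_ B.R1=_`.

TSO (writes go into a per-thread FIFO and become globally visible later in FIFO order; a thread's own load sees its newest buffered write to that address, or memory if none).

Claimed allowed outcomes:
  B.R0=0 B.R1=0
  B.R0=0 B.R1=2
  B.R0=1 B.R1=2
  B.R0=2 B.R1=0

outcome vector order: (B.R0,B.R1)
TSO (5): <0 0>; <0 2>; <1 2>; <2 0>; <2 2>
TSO∖claimed = {<2 2>}

missing: B.R0=2 B.R1=2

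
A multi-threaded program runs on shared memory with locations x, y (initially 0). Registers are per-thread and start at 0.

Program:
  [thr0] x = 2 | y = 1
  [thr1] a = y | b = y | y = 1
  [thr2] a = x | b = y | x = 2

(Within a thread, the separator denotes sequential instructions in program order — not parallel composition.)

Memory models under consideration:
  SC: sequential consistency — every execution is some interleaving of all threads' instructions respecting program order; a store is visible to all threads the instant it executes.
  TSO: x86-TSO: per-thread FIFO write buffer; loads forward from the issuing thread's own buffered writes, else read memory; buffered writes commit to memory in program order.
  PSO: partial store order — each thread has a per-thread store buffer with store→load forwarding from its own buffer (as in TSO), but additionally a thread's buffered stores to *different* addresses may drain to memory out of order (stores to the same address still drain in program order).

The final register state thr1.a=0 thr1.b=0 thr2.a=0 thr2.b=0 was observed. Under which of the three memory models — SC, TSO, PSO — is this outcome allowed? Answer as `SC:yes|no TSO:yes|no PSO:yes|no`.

outcome vector order: (thr1.a,thr1.b,thr2.a,thr2.b)
under SC → 0/0/0/0, 0/0/0/1, 0/0/2/0, 0/0/2/1, 0/1/0/0, 0/1/0/1, 0/1/2/0, 0/1/2/1, 1/1/0/0, 1/1/0/1, 1/1/2/0, 1/1/2/1
under TSO → 0/0/0/0, 0/0/0/1, 0/0/2/0, 0/0/2/1, 0/1/0/0, 0/1/0/1, 0/1/2/0, 0/1/2/1, 1/1/0/0, 1/1/0/1, 1/1/2/0, 1/1/2/1
under PSO → 0/0/0/0, 0/0/0/1, 0/0/2/0, 0/0/2/1, 0/1/0/0, 0/1/0/1, 0/1/2/0, 0/1/2/1, 1/1/0/0, 1/1/0/1, 1/1/2/0, 1/1/2/1
target 0/0/0/0 ∈ {SC,TSO,PSO}

SC:yes TSO:yes PSO:yes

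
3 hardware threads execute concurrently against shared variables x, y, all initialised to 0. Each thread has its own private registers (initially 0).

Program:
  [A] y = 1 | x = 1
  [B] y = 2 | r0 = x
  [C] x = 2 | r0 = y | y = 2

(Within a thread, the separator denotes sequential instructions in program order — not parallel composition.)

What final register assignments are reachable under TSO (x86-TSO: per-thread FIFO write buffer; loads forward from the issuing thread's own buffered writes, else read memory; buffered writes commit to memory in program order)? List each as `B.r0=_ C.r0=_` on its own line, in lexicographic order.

B.r0=0 C.r0=0
B.r0=0 C.r0=1
B.r0=0 C.r0=2
B.r0=1 C.r0=0
B.r0=1 C.r0=1
B.r0=1 C.r0=2
B.r0=2 C.r0=0
B.r0=2 C.r0=1
B.r0=2 C.r0=2

outcome vector order: (B.r0,C.r0)
|TSO outcomes| = 9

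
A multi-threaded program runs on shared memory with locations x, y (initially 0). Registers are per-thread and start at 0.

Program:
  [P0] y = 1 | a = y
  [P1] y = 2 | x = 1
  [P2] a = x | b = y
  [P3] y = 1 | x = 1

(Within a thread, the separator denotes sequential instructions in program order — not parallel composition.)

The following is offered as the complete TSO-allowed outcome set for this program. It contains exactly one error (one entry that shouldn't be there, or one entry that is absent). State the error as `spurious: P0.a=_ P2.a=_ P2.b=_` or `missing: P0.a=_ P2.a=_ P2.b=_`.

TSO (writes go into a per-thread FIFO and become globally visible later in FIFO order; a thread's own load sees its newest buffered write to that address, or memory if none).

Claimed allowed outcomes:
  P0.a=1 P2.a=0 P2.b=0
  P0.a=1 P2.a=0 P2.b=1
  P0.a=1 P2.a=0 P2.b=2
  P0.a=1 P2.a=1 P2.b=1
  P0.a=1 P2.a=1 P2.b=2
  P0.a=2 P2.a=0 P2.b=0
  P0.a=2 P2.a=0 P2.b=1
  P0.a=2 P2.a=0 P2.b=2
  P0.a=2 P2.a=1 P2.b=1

missing: P0.a=2 P2.a=1 P2.b=2

outcome vector order: (P0.a,P2.a,P2.b)
under TSO → <1 0 0>; <1 0 1>; <1 0 2>; <1 1 1>; <1 1 2>; <2 0 0>; <2 0 1>; <2 0 2>; <2 1 1>; <2 1 2>
TSO∖claimed = {<2 1 2>}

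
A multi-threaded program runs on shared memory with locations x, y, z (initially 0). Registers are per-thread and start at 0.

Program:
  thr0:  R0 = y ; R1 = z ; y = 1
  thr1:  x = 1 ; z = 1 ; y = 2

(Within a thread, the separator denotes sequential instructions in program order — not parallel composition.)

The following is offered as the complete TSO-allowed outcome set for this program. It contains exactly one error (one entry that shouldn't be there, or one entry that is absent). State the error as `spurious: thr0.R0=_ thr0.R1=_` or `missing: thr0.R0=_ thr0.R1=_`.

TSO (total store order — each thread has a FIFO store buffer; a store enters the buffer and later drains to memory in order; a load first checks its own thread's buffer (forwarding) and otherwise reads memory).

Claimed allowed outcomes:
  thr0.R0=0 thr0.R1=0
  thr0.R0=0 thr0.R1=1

outcome vector order: (thr0.R0,thr0.R1)
TSO (3): <0 0> <0 1> <2 1>
TSO∖claimed = {<2 1>}

missing: thr0.R0=2 thr0.R1=1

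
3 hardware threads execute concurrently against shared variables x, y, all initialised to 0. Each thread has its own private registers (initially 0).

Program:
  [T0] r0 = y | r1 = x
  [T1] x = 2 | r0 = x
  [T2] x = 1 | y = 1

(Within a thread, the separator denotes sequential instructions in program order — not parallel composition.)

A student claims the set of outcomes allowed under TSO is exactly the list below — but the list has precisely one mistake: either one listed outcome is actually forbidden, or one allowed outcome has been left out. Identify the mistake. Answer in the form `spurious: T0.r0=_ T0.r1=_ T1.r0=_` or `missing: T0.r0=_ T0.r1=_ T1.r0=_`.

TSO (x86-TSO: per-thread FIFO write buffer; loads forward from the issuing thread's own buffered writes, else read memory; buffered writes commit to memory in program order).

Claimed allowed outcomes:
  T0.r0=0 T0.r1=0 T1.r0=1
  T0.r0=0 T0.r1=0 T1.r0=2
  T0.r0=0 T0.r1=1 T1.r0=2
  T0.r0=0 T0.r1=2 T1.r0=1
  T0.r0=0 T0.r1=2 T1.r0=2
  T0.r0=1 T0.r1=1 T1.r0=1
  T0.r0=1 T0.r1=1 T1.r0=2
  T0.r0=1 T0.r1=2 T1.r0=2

missing: T0.r0=0 T0.r1=1 T1.r0=1

outcome vector order: (T0.r0,T0.r1,T1.r0)
TSO: 9 outcomes — {<0 0 1> <0 0 2> <0 1 1> <0 1 2> <0 2 1> <0 2 2> <1 1 1> <1 1 2> <1 2 2>}
TSO∖claimed = {<0 1 1>}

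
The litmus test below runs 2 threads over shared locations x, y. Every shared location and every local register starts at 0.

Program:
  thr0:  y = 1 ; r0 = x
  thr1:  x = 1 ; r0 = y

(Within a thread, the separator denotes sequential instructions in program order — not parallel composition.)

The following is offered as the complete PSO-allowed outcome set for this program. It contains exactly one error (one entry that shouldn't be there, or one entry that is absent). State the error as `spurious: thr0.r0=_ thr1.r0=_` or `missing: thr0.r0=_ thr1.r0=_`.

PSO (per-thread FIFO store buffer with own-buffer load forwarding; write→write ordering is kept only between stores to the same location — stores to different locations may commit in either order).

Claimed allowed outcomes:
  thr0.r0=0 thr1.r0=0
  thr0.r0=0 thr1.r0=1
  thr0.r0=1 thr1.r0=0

missing: thr0.r0=1 thr1.r0=1

outcome vector order: (thr0.r0,thr1.r0)
[PSO] allowed = {0/0 0/1 1/0 1/1}
PSO∖claimed = {1/1}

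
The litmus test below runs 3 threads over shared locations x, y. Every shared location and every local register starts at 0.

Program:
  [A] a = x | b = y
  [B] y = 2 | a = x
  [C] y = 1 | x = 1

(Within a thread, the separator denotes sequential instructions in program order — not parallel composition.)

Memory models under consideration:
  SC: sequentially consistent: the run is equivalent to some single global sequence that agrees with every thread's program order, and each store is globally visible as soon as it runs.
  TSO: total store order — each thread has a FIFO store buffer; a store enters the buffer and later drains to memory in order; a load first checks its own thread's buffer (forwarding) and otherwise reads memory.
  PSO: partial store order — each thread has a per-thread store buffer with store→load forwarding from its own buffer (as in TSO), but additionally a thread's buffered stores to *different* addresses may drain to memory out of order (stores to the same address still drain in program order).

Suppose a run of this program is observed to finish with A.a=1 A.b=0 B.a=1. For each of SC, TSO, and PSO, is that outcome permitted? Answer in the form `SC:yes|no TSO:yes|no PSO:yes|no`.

outcome vector order: (A.a,A.b,B.a)
under SC → 000 001 010 011 020 021 110 111 120 121
under TSO → 000 001 010 011 020 021 110 111 120 121
under PSO → 000 001 010 011 020 021 100 101 110 111 120 121
target 101 ∈ {PSO}

SC:no TSO:no PSO:yes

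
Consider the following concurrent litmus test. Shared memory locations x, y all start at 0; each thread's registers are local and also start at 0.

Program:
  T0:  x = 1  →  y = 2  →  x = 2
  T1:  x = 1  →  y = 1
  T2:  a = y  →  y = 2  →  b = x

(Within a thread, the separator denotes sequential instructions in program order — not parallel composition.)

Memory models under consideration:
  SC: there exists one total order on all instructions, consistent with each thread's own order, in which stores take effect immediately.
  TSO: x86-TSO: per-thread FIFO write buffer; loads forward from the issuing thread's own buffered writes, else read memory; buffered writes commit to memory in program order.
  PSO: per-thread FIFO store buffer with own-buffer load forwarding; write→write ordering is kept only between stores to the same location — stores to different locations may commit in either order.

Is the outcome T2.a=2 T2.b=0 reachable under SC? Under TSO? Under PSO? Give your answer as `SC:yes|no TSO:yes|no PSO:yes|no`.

outcome vector order: (T2.a,T2.b)
[SC] allowed = {(0,0) (0,1) (0,2) (1,1) (1,2) (2,1) (2,2)}
[TSO] allowed = {(0,0) (0,1) (0,2) (1,1) (1,2) (2,1) (2,2)}
[PSO] allowed = {(0,0) (0,1) (0,2) (1,0) (1,1) (1,2) (2,0) (2,1) (2,2)}
target (2,0) ∈ {PSO}

SC:no TSO:no PSO:yes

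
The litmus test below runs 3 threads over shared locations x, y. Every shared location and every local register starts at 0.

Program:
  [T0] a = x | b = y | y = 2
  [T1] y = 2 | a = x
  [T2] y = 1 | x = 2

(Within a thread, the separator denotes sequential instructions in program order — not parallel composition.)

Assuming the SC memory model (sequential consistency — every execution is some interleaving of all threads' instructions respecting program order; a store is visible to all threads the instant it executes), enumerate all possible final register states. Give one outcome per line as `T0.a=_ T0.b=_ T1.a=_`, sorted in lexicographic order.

outcome vector order: (T0.a,T0.b,T1.a)
|SC outcomes| = 10

T0.a=0 T0.b=0 T1.a=0
T0.a=0 T0.b=0 T1.a=2
T0.a=0 T0.b=1 T1.a=0
T0.a=0 T0.b=1 T1.a=2
T0.a=0 T0.b=2 T1.a=0
T0.a=0 T0.b=2 T1.a=2
T0.a=2 T0.b=1 T1.a=0
T0.a=2 T0.b=1 T1.a=2
T0.a=2 T0.b=2 T1.a=0
T0.a=2 T0.b=2 T1.a=2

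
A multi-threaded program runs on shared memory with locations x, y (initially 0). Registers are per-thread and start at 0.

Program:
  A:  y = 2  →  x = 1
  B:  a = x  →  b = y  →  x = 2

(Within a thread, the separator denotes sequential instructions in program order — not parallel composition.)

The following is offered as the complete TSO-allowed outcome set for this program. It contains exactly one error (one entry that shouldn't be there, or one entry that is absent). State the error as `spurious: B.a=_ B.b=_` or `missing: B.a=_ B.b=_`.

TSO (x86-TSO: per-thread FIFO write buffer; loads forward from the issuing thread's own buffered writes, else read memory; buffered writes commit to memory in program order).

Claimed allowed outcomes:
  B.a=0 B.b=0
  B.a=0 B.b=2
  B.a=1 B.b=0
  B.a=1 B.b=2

spurious: B.a=1 B.b=0

outcome vector order: (B.a,B.b)
TSO (3): 0/0 0/2 1/2
claimed∖TSO = {1/0}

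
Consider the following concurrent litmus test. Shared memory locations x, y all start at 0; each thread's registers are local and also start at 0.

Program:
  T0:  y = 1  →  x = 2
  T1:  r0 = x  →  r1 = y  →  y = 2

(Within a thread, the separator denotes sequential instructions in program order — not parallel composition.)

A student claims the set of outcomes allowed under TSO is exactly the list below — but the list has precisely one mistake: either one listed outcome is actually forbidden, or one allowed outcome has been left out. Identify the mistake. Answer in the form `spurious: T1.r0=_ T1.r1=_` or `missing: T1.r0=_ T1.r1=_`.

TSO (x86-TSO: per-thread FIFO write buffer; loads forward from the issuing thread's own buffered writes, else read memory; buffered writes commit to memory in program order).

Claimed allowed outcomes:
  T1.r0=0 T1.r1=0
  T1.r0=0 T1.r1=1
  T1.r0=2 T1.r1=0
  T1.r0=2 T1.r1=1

outcome vector order: (T1.r0,T1.r1)
TSO (3): 0/0, 0/1, 2/1
claimed∖TSO = {2/0}

spurious: T1.r0=2 T1.r1=0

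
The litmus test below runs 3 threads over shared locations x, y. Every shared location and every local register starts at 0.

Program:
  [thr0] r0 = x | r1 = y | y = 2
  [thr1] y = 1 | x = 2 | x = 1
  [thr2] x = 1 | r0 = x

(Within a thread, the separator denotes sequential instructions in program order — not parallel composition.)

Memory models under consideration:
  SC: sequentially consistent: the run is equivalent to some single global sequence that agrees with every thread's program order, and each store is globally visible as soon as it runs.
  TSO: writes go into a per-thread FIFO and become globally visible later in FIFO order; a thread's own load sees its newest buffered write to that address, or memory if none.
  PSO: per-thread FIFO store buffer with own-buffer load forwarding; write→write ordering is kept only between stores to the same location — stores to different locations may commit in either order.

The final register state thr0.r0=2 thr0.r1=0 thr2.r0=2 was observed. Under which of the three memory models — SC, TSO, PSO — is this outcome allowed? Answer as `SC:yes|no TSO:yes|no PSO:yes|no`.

SC:no TSO:no PSO:yes

outcome vector order: (thr0.r0,thr0.r1,thr2.r0)
SC (10): <0 0 1> <0 0 2> <0 1 1> <0 1 2> <1 0 1> <1 0 2> <1 1 1> <1 1 2> <2 1 1> <2 1 2>
TSO (10): <0 0 1> <0 0 2> <0 1 1> <0 1 2> <1 0 1> <1 0 2> <1 1 1> <1 1 2> <2 1 1> <2 1 2>
PSO (12): <0 0 1> <0 0 2> <0 1 1> <0 1 2> <1 0 1> <1 0 2> <1 1 1> <1 1 2> <2 0 1> <2 0 2> <2 1 1> <2 1 2>
target <2 0 2> ∈ {PSO}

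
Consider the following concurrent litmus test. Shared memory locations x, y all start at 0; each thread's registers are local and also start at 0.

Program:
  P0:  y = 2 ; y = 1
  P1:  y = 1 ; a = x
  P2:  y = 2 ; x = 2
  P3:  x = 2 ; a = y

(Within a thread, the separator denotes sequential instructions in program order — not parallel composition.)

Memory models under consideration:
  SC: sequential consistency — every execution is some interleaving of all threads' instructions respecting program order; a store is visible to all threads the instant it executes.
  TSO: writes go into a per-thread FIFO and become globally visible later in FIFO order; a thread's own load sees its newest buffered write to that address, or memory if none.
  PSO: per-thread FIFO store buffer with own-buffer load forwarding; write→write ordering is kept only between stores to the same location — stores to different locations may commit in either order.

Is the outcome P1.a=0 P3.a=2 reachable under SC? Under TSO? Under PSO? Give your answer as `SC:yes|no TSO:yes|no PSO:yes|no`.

SC:yes TSO:yes PSO:yes

outcome vector order: (P1.a,P3.a)
[SC] allowed = {0/1; 0/2; 2/0; 2/1; 2/2}
[TSO] allowed = {0/0; 0/1; 0/2; 2/0; 2/1; 2/2}
[PSO] allowed = {0/0; 0/1; 0/2; 2/0; 2/1; 2/2}
target 0/2 ∈ {SC,TSO,PSO}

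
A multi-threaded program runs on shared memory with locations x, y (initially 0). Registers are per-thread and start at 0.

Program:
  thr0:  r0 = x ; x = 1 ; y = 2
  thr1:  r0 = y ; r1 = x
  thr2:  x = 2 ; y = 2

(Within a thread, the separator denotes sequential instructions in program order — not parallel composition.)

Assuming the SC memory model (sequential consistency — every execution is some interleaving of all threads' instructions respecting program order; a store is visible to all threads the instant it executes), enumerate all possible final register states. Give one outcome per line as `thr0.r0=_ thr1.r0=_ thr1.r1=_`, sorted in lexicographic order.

outcome vector order: (thr0.r0,thr1.r0,thr1.r1)
|SC outcomes| = 10

thr0.r0=0 thr1.r0=0 thr1.r1=0
thr0.r0=0 thr1.r0=0 thr1.r1=1
thr0.r0=0 thr1.r0=0 thr1.r1=2
thr0.r0=0 thr1.r0=2 thr1.r1=1
thr0.r0=0 thr1.r0=2 thr1.r1=2
thr0.r0=2 thr1.r0=0 thr1.r1=0
thr0.r0=2 thr1.r0=0 thr1.r1=1
thr0.r0=2 thr1.r0=0 thr1.r1=2
thr0.r0=2 thr1.r0=2 thr1.r1=1
thr0.r0=2 thr1.r0=2 thr1.r1=2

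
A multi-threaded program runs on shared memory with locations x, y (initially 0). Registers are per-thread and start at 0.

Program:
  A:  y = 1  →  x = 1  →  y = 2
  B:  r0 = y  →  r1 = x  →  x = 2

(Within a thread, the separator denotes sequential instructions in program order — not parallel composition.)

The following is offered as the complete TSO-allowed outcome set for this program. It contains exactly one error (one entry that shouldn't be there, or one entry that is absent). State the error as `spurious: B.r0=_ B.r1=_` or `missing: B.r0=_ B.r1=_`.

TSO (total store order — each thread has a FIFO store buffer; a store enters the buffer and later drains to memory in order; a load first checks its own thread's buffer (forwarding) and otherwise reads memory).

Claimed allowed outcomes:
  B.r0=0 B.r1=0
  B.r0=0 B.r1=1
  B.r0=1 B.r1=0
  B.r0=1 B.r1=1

missing: B.r0=2 B.r1=1

outcome vector order: (B.r0,B.r1)
TSO (5): <0 0>; <0 1>; <1 0>; <1 1>; <2 1>
TSO∖claimed = {<2 1>}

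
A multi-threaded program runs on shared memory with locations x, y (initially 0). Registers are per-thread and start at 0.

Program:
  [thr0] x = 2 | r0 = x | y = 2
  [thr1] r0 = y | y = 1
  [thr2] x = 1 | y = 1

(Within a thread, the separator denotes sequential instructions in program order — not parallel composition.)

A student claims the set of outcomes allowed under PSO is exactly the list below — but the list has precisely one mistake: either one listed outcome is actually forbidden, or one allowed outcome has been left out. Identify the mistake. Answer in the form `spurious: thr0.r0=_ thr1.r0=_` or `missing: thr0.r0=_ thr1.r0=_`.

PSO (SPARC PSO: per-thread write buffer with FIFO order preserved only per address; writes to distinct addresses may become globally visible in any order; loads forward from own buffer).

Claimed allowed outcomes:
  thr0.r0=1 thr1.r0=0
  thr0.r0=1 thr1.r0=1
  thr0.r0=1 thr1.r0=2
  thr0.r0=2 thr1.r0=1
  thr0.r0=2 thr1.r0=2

outcome vector order: (thr0.r0,thr1.r0)
PSO (6): <1 0>, <1 1>, <1 2>, <2 0>, <2 1>, <2 2>
PSO∖claimed = {<2 0>}

missing: thr0.r0=2 thr1.r0=0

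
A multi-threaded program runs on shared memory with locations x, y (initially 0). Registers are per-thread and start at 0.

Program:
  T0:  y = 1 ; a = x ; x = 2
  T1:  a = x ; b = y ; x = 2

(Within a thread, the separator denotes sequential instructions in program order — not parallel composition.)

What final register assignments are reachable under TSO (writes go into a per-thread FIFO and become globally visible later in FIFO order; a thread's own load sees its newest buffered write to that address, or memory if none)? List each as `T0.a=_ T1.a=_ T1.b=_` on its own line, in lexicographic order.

T0.a=0 T1.a=0 T1.b=0
T0.a=0 T1.a=0 T1.b=1
T0.a=0 T1.a=2 T1.b=1
T0.a=2 T1.a=0 T1.b=0
T0.a=2 T1.a=0 T1.b=1

outcome vector order: (T0.a,T1.a,T1.b)
|TSO outcomes| = 5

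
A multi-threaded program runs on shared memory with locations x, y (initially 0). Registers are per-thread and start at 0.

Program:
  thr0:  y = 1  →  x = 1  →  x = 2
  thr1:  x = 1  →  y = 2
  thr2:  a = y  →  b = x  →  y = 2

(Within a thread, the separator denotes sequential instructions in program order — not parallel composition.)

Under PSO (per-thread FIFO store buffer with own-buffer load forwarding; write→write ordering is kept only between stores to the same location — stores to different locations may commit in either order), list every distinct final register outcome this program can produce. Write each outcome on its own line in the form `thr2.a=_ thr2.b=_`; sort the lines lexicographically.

outcome vector order: (thr2.a,thr2.b)
|PSO outcomes| = 9

thr2.a=0 thr2.b=0
thr2.a=0 thr2.b=1
thr2.a=0 thr2.b=2
thr2.a=1 thr2.b=0
thr2.a=1 thr2.b=1
thr2.a=1 thr2.b=2
thr2.a=2 thr2.b=0
thr2.a=2 thr2.b=1
thr2.a=2 thr2.b=2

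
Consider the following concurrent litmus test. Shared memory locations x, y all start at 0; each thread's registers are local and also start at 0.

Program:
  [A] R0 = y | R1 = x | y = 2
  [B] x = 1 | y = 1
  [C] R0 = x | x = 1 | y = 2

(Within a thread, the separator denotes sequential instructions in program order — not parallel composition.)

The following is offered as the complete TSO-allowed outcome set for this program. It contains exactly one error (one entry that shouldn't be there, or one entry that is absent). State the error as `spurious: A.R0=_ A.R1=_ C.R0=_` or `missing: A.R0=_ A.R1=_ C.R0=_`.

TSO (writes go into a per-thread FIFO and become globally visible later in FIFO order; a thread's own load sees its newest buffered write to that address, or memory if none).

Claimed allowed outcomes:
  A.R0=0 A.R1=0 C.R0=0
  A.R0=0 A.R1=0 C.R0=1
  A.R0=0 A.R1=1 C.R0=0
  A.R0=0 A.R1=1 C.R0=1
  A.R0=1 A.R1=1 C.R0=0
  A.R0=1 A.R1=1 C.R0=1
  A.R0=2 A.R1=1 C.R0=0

missing: A.R0=2 A.R1=1 C.R0=1

outcome vector order: (A.R0,A.R1,C.R0)
[TSO] allowed = {0/0/0 0/0/1 0/1/0 0/1/1 1/1/0 1/1/1 2/1/0 2/1/1}
TSO∖claimed = {2/1/1}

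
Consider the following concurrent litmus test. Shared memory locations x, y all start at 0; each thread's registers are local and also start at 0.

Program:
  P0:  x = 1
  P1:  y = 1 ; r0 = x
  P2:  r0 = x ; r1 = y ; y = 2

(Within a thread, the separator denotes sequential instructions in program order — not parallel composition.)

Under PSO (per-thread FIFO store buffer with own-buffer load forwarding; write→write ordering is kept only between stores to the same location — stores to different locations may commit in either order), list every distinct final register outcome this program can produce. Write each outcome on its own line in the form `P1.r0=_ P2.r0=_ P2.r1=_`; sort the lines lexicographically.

outcome vector order: (P1.r0,P2.r0,P2.r1)
|PSO outcomes| = 8

P1.r0=0 P2.r0=0 P2.r1=0
P1.r0=0 P2.r0=0 P2.r1=1
P1.r0=0 P2.r0=1 P2.r1=0
P1.r0=0 P2.r0=1 P2.r1=1
P1.r0=1 P2.r0=0 P2.r1=0
P1.r0=1 P2.r0=0 P2.r1=1
P1.r0=1 P2.r0=1 P2.r1=0
P1.r0=1 P2.r0=1 P2.r1=1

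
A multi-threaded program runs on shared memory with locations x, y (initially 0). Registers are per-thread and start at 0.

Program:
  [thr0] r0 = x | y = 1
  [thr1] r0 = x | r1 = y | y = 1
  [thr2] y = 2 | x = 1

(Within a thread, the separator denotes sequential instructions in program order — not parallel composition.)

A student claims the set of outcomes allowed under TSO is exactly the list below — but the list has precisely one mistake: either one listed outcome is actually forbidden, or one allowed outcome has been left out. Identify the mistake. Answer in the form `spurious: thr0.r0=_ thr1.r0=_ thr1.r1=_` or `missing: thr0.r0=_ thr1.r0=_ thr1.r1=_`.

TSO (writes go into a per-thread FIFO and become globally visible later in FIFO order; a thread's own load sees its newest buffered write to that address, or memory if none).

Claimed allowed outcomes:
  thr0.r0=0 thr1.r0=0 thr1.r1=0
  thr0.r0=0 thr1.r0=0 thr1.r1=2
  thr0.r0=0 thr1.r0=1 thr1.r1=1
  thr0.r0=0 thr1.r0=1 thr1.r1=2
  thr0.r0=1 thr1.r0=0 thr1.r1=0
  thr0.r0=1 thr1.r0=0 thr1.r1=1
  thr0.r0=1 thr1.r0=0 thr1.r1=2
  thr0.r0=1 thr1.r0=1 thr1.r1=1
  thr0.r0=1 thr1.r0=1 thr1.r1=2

outcome vector order: (thr0.r0,thr1.r0,thr1.r1)
[TSO] allowed = {(0,0,0); (0,0,1); (0,0,2); (0,1,1); (0,1,2); (1,0,0); (1,0,1); (1,0,2); (1,1,1); (1,1,2)}
TSO∖claimed = {(0,0,1)}

missing: thr0.r0=0 thr1.r0=0 thr1.r1=1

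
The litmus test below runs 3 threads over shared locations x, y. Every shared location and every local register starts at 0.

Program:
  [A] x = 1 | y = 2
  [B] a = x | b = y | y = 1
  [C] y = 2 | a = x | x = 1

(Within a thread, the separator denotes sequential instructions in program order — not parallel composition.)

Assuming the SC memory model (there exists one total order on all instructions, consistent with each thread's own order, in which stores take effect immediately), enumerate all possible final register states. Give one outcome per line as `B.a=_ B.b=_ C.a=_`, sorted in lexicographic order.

B.a=0 B.b=0 C.a=0
B.a=0 B.b=0 C.a=1
B.a=0 B.b=2 C.a=0
B.a=0 B.b=2 C.a=1
B.a=1 B.b=0 C.a=1
B.a=1 B.b=2 C.a=0
B.a=1 B.b=2 C.a=1

outcome vector order: (B.a,B.b,C.a)
|SC outcomes| = 7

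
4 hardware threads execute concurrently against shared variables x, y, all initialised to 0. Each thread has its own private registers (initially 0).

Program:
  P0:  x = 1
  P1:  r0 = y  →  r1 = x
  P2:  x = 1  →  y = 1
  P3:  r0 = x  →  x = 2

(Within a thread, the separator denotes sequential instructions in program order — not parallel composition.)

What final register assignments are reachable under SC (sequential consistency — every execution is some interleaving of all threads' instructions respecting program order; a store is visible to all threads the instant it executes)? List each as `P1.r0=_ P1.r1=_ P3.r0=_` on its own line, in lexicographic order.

outcome vector order: (P1.r0,P1.r1,P3.r0)
|SC outcomes| = 10

P1.r0=0 P1.r1=0 P3.r0=0
P1.r0=0 P1.r1=0 P3.r0=1
P1.r0=0 P1.r1=1 P3.r0=0
P1.r0=0 P1.r1=1 P3.r0=1
P1.r0=0 P1.r1=2 P3.r0=0
P1.r0=0 P1.r1=2 P3.r0=1
P1.r0=1 P1.r1=1 P3.r0=0
P1.r0=1 P1.r1=1 P3.r0=1
P1.r0=1 P1.r1=2 P3.r0=0
P1.r0=1 P1.r1=2 P3.r0=1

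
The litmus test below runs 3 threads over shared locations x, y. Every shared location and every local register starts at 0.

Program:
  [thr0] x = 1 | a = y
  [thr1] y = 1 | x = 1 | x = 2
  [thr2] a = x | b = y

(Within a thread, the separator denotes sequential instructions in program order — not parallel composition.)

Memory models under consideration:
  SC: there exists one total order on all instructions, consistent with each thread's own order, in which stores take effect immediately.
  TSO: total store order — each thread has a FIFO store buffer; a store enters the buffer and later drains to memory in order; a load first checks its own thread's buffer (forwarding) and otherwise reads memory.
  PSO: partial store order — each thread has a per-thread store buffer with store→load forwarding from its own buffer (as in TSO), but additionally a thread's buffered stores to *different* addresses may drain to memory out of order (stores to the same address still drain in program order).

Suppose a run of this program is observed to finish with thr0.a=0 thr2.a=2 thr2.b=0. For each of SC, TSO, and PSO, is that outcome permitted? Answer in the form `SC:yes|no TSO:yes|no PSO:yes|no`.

SC:no TSO:no PSO:yes

outcome vector order: (thr0.a,thr2.a,thr2.b)
under SC → (0,0,0); (0,0,1); (0,1,0); (0,1,1); (0,2,1); (1,0,0); (1,0,1); (1,1,0); (1,1,1); (1,2,1)
under TSO → (0,0,0); (0,0,1); (0,1,0); (0,1,1); (0,2,1); (1,0,0); (1,0,1); (1,1,0); (1,1,1); (1,2,1)
under PSO → (0,0,0); (0,0,1); (0,1,0); (0,1,1); (0,2,0); (0,2,1); (1,0,0); (1,0,1); (1,1,0); (1,1,1); (1,2,0); (1,2,1)
target (0,2,0) ∈ {PSO}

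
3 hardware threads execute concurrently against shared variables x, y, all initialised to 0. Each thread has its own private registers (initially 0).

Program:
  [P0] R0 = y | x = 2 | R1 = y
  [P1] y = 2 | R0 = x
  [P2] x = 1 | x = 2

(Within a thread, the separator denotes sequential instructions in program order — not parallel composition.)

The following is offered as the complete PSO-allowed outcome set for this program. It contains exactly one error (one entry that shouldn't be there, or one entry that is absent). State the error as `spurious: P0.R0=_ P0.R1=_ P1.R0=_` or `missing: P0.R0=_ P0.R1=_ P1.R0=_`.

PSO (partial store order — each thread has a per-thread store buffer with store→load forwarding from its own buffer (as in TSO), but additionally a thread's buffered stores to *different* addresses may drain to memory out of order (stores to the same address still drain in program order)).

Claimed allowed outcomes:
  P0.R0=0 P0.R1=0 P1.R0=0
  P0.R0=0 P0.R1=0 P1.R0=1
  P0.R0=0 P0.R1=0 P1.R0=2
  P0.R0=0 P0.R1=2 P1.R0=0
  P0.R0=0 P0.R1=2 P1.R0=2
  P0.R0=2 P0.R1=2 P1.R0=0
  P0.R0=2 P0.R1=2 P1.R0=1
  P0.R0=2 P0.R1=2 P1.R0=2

missing: P0.R0=0 P0.R1=2 P1.R0=1

outcome vector order: (P0.R0,P0.R1,P1.R0)
under PSO → (0,0,0), (0,0,1), (0,0,2), (0,2,0), (0,2,1), (0,2,2), (2,2,0), (2,2,1), (2,2,2)
PSO∖claimed = {(0,2,1)}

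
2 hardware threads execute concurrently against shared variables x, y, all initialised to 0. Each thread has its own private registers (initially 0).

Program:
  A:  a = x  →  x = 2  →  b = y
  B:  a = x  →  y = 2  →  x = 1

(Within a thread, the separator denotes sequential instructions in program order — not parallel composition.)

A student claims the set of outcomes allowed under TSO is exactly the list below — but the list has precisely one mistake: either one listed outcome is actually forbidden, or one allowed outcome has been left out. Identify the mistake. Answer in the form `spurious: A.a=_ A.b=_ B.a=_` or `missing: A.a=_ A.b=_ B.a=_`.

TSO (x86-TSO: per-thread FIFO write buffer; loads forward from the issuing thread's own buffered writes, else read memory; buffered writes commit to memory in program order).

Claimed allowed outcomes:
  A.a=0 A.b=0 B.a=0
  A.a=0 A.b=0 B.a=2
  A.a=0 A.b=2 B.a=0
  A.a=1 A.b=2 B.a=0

missing: A.a=0 A.b=2 B.a=2

outcome vector order: (A.a,A.b,B.a)
TSO (5): 0/0/0, 0/0/2, 0/2/0, 0/2/2, 1/2/0
TSO∖claimed = {0/2/2}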